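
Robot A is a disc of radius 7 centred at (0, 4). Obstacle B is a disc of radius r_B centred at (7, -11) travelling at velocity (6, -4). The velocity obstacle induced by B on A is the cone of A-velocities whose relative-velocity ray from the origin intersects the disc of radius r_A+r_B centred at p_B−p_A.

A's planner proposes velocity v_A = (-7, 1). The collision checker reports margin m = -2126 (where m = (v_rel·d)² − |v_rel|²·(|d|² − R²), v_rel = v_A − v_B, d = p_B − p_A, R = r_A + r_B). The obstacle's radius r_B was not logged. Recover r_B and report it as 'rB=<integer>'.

m = -2126
d = (7, -15);  v_rel = (-13, 5),  |v_rel|² = 194
v_rel×d = (-13)·(-15) − (5)·(7) = 160
since m = R²·194 − 160²:  R² = (25600 + -2126) / 194 = 121
R = √121 = 11  ⇒  r_B = 11 − 7 = 4

rB=4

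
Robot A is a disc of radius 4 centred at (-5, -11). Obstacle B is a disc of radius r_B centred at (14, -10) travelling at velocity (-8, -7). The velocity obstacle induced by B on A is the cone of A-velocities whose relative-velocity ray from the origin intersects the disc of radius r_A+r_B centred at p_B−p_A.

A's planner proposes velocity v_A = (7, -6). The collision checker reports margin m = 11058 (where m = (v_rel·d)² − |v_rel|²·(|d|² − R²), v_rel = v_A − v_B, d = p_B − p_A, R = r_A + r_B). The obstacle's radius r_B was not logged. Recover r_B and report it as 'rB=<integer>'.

m = 11058
d = (19, 1);  v_rel = (15, 1),  |v_rel|² = 226
v_rel×d = (15)·(1) − (1)·(19) = -4
since m = R²·226 − (-4)²:  R² = (16 + 11058) / 226 = 49
R = √49 = 7  ⇒  r_B = 7 − 4 = 3

rB=3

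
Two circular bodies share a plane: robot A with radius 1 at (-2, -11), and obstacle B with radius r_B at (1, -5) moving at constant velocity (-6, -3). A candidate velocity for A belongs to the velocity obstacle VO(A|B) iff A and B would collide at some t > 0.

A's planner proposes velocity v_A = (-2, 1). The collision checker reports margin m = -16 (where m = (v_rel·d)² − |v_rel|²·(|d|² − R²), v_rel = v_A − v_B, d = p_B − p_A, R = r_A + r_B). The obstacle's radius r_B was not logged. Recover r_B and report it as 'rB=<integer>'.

m = -16
d = (3, 6);  v_rel = (4, 4),  |v_rel|² = 32
v_rel×d = (4)·(6) − (4)·(3) = 12
since m = R²·32 − 12²:  R² = (144 + -16) / 32 = 4
R = √4 = 2  ⇒  r_B = 2 − 1 = 1

rB=1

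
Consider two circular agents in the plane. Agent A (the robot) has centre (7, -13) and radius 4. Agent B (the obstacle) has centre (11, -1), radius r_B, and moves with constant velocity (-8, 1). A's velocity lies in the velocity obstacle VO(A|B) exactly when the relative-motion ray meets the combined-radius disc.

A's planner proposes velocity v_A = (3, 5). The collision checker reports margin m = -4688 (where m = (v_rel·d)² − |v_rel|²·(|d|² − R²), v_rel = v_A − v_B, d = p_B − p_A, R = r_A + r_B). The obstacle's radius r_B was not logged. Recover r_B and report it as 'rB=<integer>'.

m = -4688
d = (4, 12);  v_rel = (11, 4),  |v_rel|² = 137
v_rel×d = (11)·(12) − (4)·(4) = 116
since m = R²·137 − 116²:  R² = (13456 + -4688) / 137 = 64
R = √64 = 8  ⇒  r_B = 8 − 4 = 4

rB=4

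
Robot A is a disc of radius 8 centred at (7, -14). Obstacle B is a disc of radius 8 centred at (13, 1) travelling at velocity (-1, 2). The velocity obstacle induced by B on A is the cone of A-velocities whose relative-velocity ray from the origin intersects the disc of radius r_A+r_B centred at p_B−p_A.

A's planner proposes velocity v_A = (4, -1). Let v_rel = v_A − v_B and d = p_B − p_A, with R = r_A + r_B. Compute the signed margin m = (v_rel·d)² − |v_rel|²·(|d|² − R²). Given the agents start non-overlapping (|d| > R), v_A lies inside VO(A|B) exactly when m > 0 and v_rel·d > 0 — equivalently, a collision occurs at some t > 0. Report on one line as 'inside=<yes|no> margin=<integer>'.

d = (6, 15),  |d|² = 261;  R = 8+8 = 16,  c = 261−16² = 5
v_rel = (5, -3),  |v_rel|² = 34;  v_rel·d = (5)·(6) + (-3)·(15) = -15
34·t² + 30·t + 5 = 0  ⇒  m = (-15)² − 34·5 = 55
m = 55 > 0,  v_rel·d = -15 < 0  ⇒  outside

inside=no margin=55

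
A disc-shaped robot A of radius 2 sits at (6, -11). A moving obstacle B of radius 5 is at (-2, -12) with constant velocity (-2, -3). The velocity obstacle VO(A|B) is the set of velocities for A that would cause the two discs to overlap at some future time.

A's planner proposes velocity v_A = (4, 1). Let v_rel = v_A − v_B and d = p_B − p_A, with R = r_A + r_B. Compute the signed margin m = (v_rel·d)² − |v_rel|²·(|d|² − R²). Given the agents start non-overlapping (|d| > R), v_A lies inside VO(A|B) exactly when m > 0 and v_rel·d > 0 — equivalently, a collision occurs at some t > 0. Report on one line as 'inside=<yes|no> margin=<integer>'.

d = (-8, -1),  |d|² = 65;  R = 2+5 = 7,  c = 65−7² = 16
v_rel = (6, 4),  |v_rel|² = 52;  v_rel·d = (6)·(-8) + (4)·(-1) = -52
52·t² + 104·t + 16 = 0  ⇒  m = (-52)² − 52·16 = 1872
m = 1872 > 0,  v_rel·d = -52 < 0  ⇒  outside

inside=no margin=1872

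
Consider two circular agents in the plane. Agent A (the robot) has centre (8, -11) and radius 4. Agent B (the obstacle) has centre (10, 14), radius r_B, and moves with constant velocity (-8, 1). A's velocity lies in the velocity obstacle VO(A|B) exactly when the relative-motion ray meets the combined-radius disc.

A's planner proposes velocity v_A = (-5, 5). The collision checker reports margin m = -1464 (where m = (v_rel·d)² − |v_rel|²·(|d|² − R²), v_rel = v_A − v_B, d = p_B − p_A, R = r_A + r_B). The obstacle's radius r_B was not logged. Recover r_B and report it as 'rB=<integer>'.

m = -1464
d = (2, 25);  v_rel = (3, 4),  |v_rel|² = 25
v_rel×d = (3)·(25) − (4)·(2) = 67
since m = R²·25 − 67²:  R² = (4489 + -1464) / 25 = 121
R = √121 = 11  ⇒  r_B = 11 − 4 = 7

rB=7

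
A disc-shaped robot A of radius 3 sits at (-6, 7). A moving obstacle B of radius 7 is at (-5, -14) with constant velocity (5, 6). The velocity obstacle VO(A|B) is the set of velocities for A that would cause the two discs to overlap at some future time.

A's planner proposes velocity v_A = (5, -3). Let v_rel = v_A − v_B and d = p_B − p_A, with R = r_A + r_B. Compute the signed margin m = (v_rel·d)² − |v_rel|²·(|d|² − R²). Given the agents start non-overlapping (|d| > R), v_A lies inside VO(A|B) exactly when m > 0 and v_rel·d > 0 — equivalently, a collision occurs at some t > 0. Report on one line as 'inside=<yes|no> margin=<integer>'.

d = (1, -21),  |d|² = 442;  R = 3+7 = 10,  c = 442−10² = 342
v_rel = (0, -9),  |v_rel|² = 81;  v_rel·d = (0)·(1) + (-9)·(-21) = 189
81·t² − 378·t + 342 = 0  ⇒  m = 189² − 81·342 = 8019
m = 8019 > 0,  v_rel·d = 189 > 0  ⇒  inside

inside=yes margin=8019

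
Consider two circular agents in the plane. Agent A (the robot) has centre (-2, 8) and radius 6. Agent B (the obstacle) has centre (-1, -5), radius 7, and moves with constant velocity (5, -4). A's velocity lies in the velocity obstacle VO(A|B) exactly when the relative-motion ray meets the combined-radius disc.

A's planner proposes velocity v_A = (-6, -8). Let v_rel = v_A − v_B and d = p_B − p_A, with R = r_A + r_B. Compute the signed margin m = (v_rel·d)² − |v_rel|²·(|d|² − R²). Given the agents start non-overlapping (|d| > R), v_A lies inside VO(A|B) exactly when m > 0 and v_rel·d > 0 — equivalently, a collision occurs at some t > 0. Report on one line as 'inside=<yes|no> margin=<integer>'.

d = (1, -13),  |d|² = 170;  R = 6+7 = 13,  c = 170−13² = 1
v_rel = (-11, -4),  |v_rel|² = 137;  v_rel·d = (-11)·(1) + (-4)·(-13) = 41
137·t² − 82·t + 1 = 0  ⇒  m = 41² − 137·1 = 1544
m = 1544 > 0,  v_rel·d = 41 > 0  ⇒  inside

inside=yes margin=1544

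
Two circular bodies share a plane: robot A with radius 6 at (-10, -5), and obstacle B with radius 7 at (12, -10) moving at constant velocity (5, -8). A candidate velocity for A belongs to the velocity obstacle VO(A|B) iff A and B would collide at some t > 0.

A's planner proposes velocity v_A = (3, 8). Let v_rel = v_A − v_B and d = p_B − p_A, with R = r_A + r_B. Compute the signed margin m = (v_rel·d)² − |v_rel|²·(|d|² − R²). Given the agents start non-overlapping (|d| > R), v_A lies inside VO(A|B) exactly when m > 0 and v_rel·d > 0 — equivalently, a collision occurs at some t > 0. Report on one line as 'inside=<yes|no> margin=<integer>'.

d = (22, -5),  |d|² = 509;  R = 6+7 = 13,  c = 509−13² = 340
v_rel = (-2, 16),  |v_rel|² = 260;  v_rel·d = (-2)·(22) + (16)·(-5) = -124
260·t² + 248·t + 340 = 0  ⇒  m = (-124)² − 260·340 = -73024
m = -73024 < 0,  v_rel·d = -124 < 0  ⇒  outside

inside=no margin=-73024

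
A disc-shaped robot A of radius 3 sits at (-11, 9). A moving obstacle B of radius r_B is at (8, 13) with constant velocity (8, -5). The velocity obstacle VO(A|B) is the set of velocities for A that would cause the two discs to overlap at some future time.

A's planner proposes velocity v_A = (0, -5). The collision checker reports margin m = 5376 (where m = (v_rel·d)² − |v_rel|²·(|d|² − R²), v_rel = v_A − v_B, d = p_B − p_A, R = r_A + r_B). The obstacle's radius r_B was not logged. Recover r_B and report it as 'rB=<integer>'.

m = 5376
d = (19, 4);  v_rel = (-8, 0),  |v_rel|² = 64
v_rel×d = (-8)·(4) − (0)·(19) = -32
since m = R²·64 − (-32)²:  R² = (1024 + 5376) / 64 = 100
R = √100 = 10  ⇒  r_B = 10 − 3 = 7

rB=7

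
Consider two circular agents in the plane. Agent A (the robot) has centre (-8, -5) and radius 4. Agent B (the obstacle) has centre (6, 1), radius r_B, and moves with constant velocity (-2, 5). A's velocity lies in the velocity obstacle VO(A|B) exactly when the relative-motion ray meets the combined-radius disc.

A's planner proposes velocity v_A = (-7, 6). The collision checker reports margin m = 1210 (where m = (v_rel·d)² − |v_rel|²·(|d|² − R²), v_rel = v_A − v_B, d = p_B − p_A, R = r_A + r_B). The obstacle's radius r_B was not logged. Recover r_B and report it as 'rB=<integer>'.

m = 1210
d = (14, 6);  v_rel = (-5, 1),  |v_rel|² = 26
v_rel×d = (-5)·(6) − (1)·(14) = -44
since m = R²·26 − (-44)²:  R² = (1936 + 1210) / 26 = 121
R = √121 = 11  ⇒  r_B = 11 − 4 = 7

rB=7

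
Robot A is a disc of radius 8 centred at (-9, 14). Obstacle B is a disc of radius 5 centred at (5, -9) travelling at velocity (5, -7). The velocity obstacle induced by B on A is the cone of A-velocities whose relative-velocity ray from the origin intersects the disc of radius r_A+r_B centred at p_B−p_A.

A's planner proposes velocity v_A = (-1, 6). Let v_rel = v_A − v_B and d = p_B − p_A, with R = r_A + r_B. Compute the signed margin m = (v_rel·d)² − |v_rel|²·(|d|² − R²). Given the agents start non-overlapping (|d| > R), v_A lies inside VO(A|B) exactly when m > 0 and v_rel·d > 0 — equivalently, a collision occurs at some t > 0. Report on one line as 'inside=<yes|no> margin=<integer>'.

d = (14, -23),  |d|² = 725;  R = 8+5 = 13,  c = 725−13² = 556
v_rel = (-6, 13),  |v_rel|² = 205;  v_rel·d = (-6)·(14) + (13)·(-23) = -383
205·t² + 766·t + 556 = 0  ⇒  m = (-383)² − 205·556 = 32709
m = 32709 > 0,  v_rel·d = -383 < 0  ⇒  outside

inside=no margin=32709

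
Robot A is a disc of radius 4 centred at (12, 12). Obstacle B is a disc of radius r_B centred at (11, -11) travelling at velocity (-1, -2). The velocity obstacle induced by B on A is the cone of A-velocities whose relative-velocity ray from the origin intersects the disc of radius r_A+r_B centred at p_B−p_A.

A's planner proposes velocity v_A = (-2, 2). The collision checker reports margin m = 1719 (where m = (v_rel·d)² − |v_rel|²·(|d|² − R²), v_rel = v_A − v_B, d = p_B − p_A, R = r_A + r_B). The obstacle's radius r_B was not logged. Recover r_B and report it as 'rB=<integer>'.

m = 1719
d = (-1, -23);  v_rel = (-1, 4),  |v_rel|² = 17
v_rel×d = (-1)·(-23) − (4)·(-1) = 27
since m = R²·17 − 27²:  R² = (729 + 1719) / 17 = 144
R = √144 = 12  ⇒  r_B = 12 − 4 = 8

rB=8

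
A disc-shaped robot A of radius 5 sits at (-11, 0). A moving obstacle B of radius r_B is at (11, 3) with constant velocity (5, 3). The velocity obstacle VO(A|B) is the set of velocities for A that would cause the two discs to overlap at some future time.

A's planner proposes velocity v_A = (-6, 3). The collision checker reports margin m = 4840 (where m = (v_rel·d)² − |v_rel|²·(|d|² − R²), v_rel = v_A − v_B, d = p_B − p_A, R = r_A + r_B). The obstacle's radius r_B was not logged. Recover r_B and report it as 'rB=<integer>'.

m = 4840
d = (22, 3);  v_rel = (-11, 0),  |v_rel|² = 121
v_rel×d = (-11)·(3) − (0)·(22) = -33
since m = R²·121 − (-33)²:  R² = (1089 + 4840) / 121 = 49
R = √49 = 7  ⇒  r_B = 7 − 5 = 2

rB=2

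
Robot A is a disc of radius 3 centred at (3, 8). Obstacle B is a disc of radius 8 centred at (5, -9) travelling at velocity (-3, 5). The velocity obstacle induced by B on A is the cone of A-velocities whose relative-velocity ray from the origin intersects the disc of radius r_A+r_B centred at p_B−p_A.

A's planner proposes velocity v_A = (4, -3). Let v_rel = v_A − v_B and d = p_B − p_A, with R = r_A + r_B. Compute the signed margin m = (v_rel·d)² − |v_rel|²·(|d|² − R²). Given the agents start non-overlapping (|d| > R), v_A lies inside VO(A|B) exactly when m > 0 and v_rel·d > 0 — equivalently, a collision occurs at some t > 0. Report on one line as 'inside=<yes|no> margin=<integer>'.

d = (2, -17),  |d|² = 293;  R = 3+8 = 11,  c = 293−11² = 172
v_rel = (7, -8),  |v_rel|² = 113;  v_rel·d = (7)·(2) + (-8)·(-17) = 150
113·t² − 300·t + 172 = 0  ⇒  m = 150² − 113·172 = 3064
m = 3064 > 0,  v_rel·d = 150 > 0  ⇒  inside

inside=yes margin=3064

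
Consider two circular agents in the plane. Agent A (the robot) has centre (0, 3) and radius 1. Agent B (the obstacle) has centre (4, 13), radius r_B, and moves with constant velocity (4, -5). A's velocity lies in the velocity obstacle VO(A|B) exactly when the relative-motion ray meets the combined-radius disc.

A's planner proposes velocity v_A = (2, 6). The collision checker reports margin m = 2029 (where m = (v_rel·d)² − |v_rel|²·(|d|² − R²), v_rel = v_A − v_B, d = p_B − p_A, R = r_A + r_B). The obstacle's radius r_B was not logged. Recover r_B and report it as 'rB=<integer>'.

m = 2029
d = (4, 10);  v_rel = (-2, 11),  |v_rel|² = 125
v_rel×d = (-2)·(10) − (11)·(4) = -64
since m = R²·125 − (-64)²:  R² = (4096 + 2029) / 125 = 49
R = √49 = 7  ⇒  r_B = 7 − 1 = 6

rB=6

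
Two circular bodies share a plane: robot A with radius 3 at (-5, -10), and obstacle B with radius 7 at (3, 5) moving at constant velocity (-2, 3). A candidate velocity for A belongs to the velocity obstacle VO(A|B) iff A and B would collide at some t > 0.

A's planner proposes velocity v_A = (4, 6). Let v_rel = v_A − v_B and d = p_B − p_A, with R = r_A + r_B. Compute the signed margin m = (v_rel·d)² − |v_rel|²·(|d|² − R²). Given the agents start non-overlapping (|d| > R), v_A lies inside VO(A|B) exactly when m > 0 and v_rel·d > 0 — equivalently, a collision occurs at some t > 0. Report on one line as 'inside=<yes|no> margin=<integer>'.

d = (8, 15),  |d|² = 289;  R = 3+7 = 10,  c = 289−10² = 189
v_rel = (6, 3),  |v_rel|² = 45;  v_rel·d = (6)·(8) + (3)·(15) = 93
45·t² − 186·t + 189 = 0  ⇒  m = 93² − 45·189 = 144
m = 144 > 0,  v_rel·d = 93 > 0  ⇒  inside

inside=yes margin=144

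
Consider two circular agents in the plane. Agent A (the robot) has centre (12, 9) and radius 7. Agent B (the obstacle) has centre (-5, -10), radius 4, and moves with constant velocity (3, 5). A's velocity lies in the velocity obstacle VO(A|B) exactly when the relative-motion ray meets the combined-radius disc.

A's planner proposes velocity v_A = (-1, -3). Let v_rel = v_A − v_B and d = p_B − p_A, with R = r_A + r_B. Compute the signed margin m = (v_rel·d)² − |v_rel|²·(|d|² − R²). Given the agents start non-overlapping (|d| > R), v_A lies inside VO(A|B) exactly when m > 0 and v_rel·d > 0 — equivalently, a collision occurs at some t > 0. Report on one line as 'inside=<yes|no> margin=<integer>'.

d = (-17, -19),  |d|² = 650;  R = 7+4 = 11,  c = 650−11² = 529
v_rel = (-4, -8),  |v_rel|² = 80;  v_rel·d = (-4)·(-17) + (-8)·(-19) = 220
80·t² − 440·t + 529 = 0  ⇒  m = 220² − 80·529 = 6080
m = 6080 > 0,  v_rel·d = 220 > 0  ⇒  inside

inside=yes margin=6080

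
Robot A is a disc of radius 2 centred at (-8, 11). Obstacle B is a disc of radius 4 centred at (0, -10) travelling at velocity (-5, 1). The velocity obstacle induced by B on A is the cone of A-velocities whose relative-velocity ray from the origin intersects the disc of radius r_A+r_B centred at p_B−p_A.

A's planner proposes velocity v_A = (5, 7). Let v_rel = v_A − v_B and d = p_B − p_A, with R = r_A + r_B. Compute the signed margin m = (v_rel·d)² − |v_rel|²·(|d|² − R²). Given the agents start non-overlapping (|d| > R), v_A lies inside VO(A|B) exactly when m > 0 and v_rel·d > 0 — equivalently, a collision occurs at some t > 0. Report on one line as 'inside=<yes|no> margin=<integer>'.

d = (8, -21),  |d|² = 505;  R = 2+4 = 6,  c = 505−6² = 469
v_rel = (10, 6),  |v_rel|² = 136;  v_rel·d = (10)·(8) + (6)·(-21) = -46
136·t² + 92·t + 469 = 0  ⇒  m = (-46)² − 136·469 = -61668
m = -61668 < 0,  v_rel·d = -46 < 0  ⇒  outside

inside=no margin=-61668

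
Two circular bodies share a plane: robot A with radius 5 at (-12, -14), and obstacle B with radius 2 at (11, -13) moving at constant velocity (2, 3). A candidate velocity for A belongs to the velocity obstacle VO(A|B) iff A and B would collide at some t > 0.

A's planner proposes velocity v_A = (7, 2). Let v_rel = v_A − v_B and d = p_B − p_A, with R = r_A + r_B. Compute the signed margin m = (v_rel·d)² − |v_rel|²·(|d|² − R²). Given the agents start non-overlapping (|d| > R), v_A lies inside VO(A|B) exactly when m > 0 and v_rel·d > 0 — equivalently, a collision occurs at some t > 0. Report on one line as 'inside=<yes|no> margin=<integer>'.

d = (23, 1),  |d|² = 530;  R = 5+2 = 7,  c = 530−7² = 481
v_rel = (5, -1),  |v_rel|² = 26;  v_rel·d = (5)·(23) + (-1)·(1) = 114
26·t² − 228·t + 481 = 0  ⇒  m = 114² − 26·481 = 490
m = 490 > 0,  v_rel·d = 114 > 0  ⇒  inside

inside=yes margin=490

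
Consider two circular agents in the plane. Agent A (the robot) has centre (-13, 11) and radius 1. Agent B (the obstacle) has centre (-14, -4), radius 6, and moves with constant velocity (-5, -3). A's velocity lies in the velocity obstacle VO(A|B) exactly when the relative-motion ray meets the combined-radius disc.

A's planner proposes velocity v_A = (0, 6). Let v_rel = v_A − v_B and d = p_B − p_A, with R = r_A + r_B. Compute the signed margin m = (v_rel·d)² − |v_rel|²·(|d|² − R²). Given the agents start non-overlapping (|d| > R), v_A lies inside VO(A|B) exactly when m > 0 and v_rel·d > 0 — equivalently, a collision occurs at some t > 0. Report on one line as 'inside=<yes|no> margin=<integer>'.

d = (-1, -15),  |d|² = 226;  R = 1+6 = 7,  c = 226−7² = 177
v_rel = (5, 9),  |v_rel|² = 106;  v_rel·d = (5)·(-1) + (9)·(-15) = -140
106·t² + 280·t + 177 = 0  ⇒  m = (-140)² − 106·177 = 838
m = 838 > 0,  v_rel·d = -140 < 0  ⇒  outside

inside=no margin=838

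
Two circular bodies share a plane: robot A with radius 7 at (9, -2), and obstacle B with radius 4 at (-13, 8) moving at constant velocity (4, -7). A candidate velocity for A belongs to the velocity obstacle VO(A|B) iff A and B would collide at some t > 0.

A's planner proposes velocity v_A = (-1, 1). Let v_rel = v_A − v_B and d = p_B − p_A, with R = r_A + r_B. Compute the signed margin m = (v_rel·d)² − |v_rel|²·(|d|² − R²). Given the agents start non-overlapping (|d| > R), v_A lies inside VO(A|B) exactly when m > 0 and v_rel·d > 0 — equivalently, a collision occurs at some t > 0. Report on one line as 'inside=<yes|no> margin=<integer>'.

d = (-22, 10),  |d|² = 584;  R = 7+4 = 11,  c = 584−11² = 463
v_rel = (-5, 8),  |v_rel|² = 89;  v_rel·d = (-5)·(-22) + (8)·(10) = 190
89·t² − 380·t + 463 = 0  ⇒  m = 190² − 89·463 = -5107
m = -5107 < 0,  v_rel·d = 190 > 0  ⇒  outside

inside=no margin=-5107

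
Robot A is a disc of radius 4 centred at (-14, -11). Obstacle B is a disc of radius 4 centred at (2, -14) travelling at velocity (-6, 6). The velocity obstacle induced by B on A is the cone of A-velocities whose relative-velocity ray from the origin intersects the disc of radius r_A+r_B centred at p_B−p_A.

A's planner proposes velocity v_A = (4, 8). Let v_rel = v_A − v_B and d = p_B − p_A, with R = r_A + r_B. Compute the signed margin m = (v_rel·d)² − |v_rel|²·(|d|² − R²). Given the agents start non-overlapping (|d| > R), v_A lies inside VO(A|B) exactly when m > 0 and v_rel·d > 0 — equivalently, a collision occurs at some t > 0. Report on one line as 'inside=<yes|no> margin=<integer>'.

d = (16, -3),  |d|² = 265;  R = 4+4 = 8,  c = 265−8² = 201
v_rel = (10, 2),  |v_rel|² = 104;  v_rel·d = (10)·(16) + (2)·(-3) = 154
104·t² − 308·t + 201 = 0  ⇒  m = 154² − 104·201 = 2812
m = 2812 > 0,  v_rel·d = 154 > 0  ⇒  inside

inside=yes margin=2812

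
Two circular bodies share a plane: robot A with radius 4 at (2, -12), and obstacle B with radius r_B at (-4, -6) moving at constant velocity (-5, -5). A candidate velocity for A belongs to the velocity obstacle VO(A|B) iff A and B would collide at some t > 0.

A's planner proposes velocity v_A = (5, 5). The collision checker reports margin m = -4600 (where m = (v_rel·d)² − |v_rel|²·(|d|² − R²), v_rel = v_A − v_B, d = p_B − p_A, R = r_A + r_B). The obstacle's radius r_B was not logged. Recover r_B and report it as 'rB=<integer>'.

m = -4600
d = (-6, 6);  v_rel = (10, 10),  |v_rel|² = 200
v_rel×d = (10)·(6) − (10)·(-6) = 120
since m = R²·200 − 120²:  R² = (14400 + -4600) / 200 = 49
R = √49 = 7  ⇒  r_B = 7 − 4 = 3

rB=3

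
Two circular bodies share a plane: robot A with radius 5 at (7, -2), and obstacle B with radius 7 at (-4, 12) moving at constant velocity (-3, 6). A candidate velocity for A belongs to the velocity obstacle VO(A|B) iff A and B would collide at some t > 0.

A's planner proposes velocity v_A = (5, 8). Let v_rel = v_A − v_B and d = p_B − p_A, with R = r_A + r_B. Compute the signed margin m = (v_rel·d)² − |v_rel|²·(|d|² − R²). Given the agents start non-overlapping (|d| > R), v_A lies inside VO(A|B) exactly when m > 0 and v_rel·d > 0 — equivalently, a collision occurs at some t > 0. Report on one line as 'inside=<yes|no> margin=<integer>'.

d = (-11, 14),  |d|² = 317;  R = 5+7 = 12,  c = 317−12² = 173
v_rel = (8, 2),  |v_rel|² = 68;  v_rel·d = (8)·(-11) + (2)·(14) = -60
68·t² + 120·t + 173 = 0  ⇒  m = (-60)² − 68·173 = -8164
m = -8164 < 0,  v_rel·d = -60 < 0  ⇒  outside

inside=no margin=-8164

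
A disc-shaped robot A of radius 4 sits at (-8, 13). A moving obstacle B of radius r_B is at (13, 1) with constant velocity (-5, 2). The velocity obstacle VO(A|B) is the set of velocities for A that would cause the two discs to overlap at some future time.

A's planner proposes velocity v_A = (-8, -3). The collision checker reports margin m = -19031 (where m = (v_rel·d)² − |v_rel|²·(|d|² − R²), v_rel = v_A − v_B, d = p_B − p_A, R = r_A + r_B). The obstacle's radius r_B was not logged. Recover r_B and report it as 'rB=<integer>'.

m = -19031
d = (21, -12);  v_rel = (-3, -5),  |v_rel|² = 34
v_rel×d = (-3)·(-12) − (-5)·(21) = 141
since m = R²·34 − 141²:  R² = (19881 + -19031) / 34 = 25
R = √25 = 5  ⇒  r_B = 5 − 4 = 1

rB=1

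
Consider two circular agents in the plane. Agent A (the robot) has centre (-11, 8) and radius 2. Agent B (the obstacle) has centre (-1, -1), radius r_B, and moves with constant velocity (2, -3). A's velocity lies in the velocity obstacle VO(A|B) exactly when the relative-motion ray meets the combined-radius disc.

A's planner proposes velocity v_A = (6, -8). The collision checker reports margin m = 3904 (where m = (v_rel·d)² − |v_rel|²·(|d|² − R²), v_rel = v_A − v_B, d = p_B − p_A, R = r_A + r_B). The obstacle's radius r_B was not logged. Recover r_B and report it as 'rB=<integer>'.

m = 3904
d = (10, -9);  v_rel = (4, -5),  |v_rel|² = 41
v_rel×d = (4)·(-9) − (-5)·(10) = 14
since m = R²·41 − 14²:  R² = (196 + 3904) / 41 = 100
R = √100 = 10  ⇒  r_B = 10 − 2 = 8

rB=8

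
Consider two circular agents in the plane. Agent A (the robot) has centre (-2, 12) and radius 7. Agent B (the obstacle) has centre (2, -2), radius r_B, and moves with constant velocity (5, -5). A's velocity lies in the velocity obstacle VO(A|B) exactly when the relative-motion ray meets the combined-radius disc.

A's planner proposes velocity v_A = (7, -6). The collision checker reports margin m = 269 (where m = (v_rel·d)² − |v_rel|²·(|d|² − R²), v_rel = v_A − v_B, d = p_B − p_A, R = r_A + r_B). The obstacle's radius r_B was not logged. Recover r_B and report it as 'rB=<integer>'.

m = 269
d = (4, -14);  v_rel = (2, -1),  |v_rel|² = 5
v_rel×d = (2)·(-14) − (-1)·(4) = -24
since m = R²·5 − (-24)²:  R² = (576 + 269) / 5 = 169
R = √169 = 13  ⇒  r_B = 13 − 7 = 6

rB=6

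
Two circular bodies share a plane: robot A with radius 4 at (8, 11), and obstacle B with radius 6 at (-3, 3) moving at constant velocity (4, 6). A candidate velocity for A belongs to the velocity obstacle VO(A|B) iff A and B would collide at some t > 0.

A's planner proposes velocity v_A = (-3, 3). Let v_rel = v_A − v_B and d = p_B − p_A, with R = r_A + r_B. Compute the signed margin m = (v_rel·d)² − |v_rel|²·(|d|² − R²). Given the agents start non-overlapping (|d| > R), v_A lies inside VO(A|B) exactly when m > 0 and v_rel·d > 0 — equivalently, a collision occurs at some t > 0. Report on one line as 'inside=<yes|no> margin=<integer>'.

d = (-11, -8),  |d|² = 185;  R = 4+6 = 10,  c = 185−10² = 85
v_rel = (-7, -3),  |v_rel|² = 58;  v_rel·d = (-7)·(-11) + (-3)·(-8) = 101
58·t² − 202·t + 85 = 0  ⇒  m = 101² − 58·85 = 5271
m = 5271 > 0,  v_rel·d = 101 > 0  ⇒  inside

inside=yes margin=5271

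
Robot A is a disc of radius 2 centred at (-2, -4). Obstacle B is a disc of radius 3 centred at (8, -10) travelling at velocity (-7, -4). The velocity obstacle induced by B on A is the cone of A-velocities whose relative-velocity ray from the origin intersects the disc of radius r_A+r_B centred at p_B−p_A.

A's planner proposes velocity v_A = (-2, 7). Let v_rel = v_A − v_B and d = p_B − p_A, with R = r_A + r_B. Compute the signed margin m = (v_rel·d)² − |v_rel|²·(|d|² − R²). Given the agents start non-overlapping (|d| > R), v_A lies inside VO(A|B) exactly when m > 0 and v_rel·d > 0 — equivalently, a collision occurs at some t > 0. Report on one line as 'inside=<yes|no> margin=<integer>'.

d = (10, -6),  |d|² = 136;  R = 2+3 = 5,  c = 136−5² = 111
v_rel = (5, 11),  |v_rel|² = 146;  v_rel·d = (5)·(10) + (11)·(-6) = -16
146·t² + 32·t + 111 = 0  ⇒  m = (-16)² − 146·111 = -15950
m = -15950 < 0,  v_rel·d = -16 < 0  ⇒  outside

inside=no margin=-15950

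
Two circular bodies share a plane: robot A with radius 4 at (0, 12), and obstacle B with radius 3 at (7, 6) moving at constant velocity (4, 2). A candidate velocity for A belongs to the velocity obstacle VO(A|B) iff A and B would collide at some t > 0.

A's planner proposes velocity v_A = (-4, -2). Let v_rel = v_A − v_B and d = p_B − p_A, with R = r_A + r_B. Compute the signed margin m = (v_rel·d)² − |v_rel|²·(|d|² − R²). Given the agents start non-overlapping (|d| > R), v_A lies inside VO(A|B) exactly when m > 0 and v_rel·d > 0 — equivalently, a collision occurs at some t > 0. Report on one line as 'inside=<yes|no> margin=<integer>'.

d = (7, -6),  |d|² = 85;  R = 4+3 = 7,  c = 85−7² = 36
v_rel = (-8, -4),  |v_rel|² = 80;  v_rel·d = (-8)·(7) + (-4)·(-6) = -32
80·t² + 64·t + 36 = 0  ⇒  m = (-32)² − 80·36 = -1856
m = -1856 < 0,  v_rel·d = -32 < 0  ⇒  outside

inside=no margin=-1856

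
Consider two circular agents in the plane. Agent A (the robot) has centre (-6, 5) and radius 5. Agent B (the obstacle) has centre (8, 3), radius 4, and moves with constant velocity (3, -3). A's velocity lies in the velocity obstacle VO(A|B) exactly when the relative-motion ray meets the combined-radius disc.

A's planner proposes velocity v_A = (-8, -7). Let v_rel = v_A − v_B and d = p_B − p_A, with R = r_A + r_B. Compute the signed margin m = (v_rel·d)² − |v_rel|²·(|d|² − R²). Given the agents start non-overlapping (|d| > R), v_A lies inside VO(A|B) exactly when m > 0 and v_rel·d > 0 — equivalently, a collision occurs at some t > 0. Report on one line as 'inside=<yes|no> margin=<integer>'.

d = (14, -2),  |d|² = 200;  R = 5+4 = 9,  c = 200−9² = 119
v_rel = (-11, -4),  |v_rel|² = 137;  v_rel·d = (-11)·(14) + (-4)·(-2) = -146
137·t² + 292·t + 119 = 0  ⇒  m = (-146)² − 137·119 = 5013
m = 5013 > 0,  v_rel·d = -146 < 0  ⇒  outside

inside=no margin=5013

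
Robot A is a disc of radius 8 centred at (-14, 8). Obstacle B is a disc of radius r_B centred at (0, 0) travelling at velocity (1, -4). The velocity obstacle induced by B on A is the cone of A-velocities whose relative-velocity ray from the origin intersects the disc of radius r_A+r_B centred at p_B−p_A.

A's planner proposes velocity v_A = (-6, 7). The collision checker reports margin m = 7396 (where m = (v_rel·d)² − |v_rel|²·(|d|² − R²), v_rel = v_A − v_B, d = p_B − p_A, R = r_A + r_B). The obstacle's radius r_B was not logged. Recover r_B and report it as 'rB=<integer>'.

m = 7396
d = (14, -8);  v_rel = (-7, 11),  |v_rel|² = 170
v_rel×d = (-7)·(-8) − (11)·(14) = -98
since m = R²·170 − (-98)²:  R² = (9604 + 7396) / 170 = 100
R = √100 = 10  ⇒  r_B = 10 − 8 = 2

rB=2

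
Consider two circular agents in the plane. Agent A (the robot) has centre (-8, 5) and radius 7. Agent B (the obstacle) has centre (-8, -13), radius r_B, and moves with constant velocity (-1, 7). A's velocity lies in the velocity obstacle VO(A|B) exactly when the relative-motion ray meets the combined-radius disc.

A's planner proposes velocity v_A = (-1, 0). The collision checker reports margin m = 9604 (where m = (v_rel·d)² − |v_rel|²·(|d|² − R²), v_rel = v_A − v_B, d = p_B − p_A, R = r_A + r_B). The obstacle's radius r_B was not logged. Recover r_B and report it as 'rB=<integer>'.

m = 9604
d = (0, -18);  v_rel = (0, -7),  |v_rel|² = 49
v_rel×d = (0)·(-18) − (-7)·(0) = 0
since m = R²·49 − 0²:  R² = (0 + 9604) / 49 = 196
R = √196 = 14  ⇒  r_B = 14 − 7 = 7

rB=7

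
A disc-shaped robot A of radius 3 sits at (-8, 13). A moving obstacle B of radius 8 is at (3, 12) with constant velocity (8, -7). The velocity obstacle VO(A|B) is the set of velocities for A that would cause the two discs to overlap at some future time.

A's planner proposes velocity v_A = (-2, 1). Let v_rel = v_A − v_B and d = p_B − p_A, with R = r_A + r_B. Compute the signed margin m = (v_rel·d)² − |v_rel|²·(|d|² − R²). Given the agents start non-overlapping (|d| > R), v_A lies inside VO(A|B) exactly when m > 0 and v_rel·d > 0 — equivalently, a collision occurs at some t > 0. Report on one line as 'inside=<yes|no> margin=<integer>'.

d = (11, -1),  |d|² = 122;  R = 3+8 = 11,  c = 122−11² = 1
v_rel = (-10, 8),  |v_rel|² = 164;  v_rel·d = (-10)·(11) + (8)·(-1) = -118
164·t² + 236·t + 1 = 0  ⇒  m = (-118)² − 164·1 = 13760
m = 13760 > 0,  v_rel·d = -118 < 0  ⇒  outside

inside=no margin=13760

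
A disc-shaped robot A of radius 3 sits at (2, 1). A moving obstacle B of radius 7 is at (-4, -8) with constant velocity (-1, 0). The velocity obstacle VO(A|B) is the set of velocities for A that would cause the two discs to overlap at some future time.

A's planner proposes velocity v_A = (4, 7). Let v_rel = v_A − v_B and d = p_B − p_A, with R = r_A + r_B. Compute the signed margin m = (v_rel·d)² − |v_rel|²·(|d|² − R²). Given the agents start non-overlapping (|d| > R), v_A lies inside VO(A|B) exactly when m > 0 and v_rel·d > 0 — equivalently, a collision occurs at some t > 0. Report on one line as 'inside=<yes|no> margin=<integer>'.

d = (-6, -9),  |d|² = 117;  R = 3+7 = 10,  c = 117−10² = 17
v_rel = (5, 7),  |v_rel|² = 74;  v_rel·d = (5)·(-6) + (7)·(-9) = -93
74·t² + 186·t + 17 = 0  ⇒  m = (-93)² − 74·17 = 7391
m = 7391 > 0,  v_rel·d = -93 < 0  ⇒  outside

inside=no margin=7391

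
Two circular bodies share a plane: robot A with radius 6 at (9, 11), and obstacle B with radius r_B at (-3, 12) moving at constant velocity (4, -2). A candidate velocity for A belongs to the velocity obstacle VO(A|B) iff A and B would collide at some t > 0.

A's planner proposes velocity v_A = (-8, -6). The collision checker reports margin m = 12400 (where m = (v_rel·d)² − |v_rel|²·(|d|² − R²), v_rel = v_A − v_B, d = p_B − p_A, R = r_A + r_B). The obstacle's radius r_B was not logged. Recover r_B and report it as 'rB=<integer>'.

m = 12400
d = (-12, 1);  v_rel = (-12, -4),  |v_rel|² = 160
v_rel×d = (-12)·(1) − (-4)·(-12) = -60
since m = R²·160 − (-60)²:  R² = (3600 + 12400) / 160 = 100
R = √100 = 10  ⇒  r_B = 10 − 6 = 4

rB=4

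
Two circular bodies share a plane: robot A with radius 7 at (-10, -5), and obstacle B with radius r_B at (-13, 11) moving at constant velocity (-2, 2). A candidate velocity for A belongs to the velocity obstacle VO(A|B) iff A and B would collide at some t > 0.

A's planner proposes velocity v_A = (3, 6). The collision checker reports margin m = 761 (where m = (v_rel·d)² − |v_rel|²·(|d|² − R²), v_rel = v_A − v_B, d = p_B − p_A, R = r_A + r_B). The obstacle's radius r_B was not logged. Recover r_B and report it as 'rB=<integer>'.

m = 761
d = (-3, 16);  v_rel = (5, 4),  |v_rel|² = 41
v_rel×d = (5)·(16) − (4)·(-3) = 92
since m = R²·41 − 92²:  R² = (8464 + 761) / 41 = 225
R = √225 = 15  ⇒  r_B = 15 − 7 = 8

rB=8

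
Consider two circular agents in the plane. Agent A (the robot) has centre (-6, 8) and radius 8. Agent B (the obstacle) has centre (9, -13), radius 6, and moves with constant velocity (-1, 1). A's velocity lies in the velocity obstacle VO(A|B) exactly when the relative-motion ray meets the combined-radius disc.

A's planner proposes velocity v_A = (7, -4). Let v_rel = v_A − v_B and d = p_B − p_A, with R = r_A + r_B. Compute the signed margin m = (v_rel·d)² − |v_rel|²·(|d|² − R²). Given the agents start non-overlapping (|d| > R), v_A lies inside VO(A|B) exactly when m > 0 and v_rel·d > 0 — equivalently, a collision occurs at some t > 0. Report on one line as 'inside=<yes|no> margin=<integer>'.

d = (15, -21),  |d|² = 666;  R = 8+6 = 14,  c = 666−14² = 470
v_rel = (8, -5),  |v_rel|² = 89;  v_rel·d = (8)·(15) + (-5)·(-21) = 225
89·t² − 450·t + 470 = 0  ⇒  m = 225² − 89·470 = 8795
m = 8795 > 0,  v_rel·d = 225 > 0  ⇒  inside

inside=yes margin=8795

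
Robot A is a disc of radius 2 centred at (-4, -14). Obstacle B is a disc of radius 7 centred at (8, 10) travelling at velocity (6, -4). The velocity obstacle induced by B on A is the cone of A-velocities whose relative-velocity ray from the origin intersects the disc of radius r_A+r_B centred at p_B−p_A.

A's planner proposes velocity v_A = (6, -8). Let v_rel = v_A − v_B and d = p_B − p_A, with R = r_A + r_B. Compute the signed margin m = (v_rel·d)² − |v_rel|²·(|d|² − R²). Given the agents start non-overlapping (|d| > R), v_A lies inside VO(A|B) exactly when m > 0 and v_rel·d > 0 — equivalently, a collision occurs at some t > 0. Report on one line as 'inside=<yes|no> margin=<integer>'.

d = (12, 24),  |d|² = 720;  R = 2+7 = 9,  c = 720−9² = 639
v_rel = (0, -4),  |v_rel|² = 16;  v_rel·d = (0)·(12) + (-4)·(24) = -96
16·t² + 192·t + 639 = 0  ⇒  m = (-96)² − 16·639 = -1008
m = -1008 < 0,  v_rel·d = -96 < 0  ⇒  outside

inside=no margin=-1008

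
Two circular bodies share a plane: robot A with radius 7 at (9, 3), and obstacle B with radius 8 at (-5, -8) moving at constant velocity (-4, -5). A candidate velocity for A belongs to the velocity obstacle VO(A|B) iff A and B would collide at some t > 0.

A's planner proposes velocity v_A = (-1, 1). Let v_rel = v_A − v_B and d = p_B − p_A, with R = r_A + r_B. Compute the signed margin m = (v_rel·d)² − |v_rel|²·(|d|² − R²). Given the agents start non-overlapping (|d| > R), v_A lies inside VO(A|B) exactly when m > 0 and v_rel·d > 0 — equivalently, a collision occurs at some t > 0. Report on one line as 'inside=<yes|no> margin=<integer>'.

d = (-14, -11),  |d|² = 317;  R = 7+8 = 15,  c = 317−15² = 92
v_rel = (3, 6),  |v_rel|² = 45;  v_rel·d = (3)·(-14) + (6)·(-11) = -108
45·t² + 216·t + 92 = 0  ⇒  m = (-108)² − 45·92 = 7524
m = 7524 > 0,  v_rel·d = -108 < 0  ⇒  outside

inside=no margin=7524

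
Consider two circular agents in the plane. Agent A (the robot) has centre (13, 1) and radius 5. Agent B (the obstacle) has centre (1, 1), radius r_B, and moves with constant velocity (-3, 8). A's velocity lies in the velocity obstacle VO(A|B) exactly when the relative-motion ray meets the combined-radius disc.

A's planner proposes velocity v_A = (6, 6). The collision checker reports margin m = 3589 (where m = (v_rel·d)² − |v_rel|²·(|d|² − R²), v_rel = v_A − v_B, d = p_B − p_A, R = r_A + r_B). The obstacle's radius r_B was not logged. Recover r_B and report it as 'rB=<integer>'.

m = 3589
d = (-12, 0);  v_rel = (9, -2),  |v_rel|² = 85
v_rel×d = (9)·(0) − (-2)·(-12) = -24
since m = R²·85 − (-24)²:  R² = (576 + 3589) / 85 = 49
R = √49 = 7  ⇒  r_B = 7 − 5 = 2

rB=2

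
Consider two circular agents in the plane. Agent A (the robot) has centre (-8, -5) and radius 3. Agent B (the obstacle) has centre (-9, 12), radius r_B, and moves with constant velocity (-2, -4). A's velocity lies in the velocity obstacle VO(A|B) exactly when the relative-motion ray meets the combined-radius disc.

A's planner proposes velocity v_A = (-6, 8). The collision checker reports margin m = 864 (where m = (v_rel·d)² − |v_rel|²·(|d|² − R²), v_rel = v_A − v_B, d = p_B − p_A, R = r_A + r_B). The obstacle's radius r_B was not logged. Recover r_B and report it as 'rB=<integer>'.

m = 864
d = (-1, 17);  v_rel = (-4, 12),  |v_rel|² = 160
v_rel×d = (-4)·(17) − (12)·(-1) = -56
since m = R²·160 − (-56)²:  R² = (3136 + 864) / 160 = 25
R = √25 = 5  ⇒  r_B = 5 − 3 = 2

rB=2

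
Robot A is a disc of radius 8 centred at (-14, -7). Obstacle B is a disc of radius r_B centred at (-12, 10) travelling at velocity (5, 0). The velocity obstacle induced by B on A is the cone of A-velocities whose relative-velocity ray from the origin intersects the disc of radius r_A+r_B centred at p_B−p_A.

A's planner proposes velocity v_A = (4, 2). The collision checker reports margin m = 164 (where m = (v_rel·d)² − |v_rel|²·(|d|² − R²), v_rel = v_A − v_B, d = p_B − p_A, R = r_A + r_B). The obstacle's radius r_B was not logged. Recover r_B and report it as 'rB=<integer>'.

m = 164
d = (2, 17);  v_rel = (-1, 2),  |v_rel|² = 5
v_rel×d = (-1)·(17) − (2)·(2) = -21
since m = R²·5 − (-21)²:  R² = (441 + 164) / 5 = 121
R = √121 = 11  ⇒  r_B = 11 − 8 = 3

rB=3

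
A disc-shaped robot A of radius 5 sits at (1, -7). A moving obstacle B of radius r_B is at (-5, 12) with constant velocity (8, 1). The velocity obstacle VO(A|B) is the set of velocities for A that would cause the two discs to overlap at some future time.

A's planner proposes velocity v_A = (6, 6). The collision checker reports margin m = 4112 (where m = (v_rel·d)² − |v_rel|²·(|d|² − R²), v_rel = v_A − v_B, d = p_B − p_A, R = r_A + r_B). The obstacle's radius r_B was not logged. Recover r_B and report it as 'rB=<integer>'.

m = 4112
d = (-6, 19);  v_rel = (-2, 5),  |v_rel|² = 29
v_rel×d = (-2)·(19) − (5)·(-6) = -8
since m = R²·29 − (-8)²:  R² = (64 + 4112) / 29 = 144
R = √144 = 12  ⇒  r_B = 12 − 5 = 7

rB=7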